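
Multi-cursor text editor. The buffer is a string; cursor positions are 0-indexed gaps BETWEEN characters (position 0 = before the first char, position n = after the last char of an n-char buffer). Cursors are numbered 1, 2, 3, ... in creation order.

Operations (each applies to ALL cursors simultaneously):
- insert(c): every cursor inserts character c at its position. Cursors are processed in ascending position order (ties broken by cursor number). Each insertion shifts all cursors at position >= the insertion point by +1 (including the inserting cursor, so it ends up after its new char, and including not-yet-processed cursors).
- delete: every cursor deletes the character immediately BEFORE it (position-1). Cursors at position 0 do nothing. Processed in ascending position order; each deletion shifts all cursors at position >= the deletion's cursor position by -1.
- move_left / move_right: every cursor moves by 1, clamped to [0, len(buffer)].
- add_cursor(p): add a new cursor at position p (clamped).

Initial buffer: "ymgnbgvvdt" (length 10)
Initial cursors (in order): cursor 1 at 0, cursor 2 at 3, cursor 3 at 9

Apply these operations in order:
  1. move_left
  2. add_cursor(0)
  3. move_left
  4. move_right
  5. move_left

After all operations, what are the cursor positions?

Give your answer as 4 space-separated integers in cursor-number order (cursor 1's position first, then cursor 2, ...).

Answer: 0 1 7 0

Derivation:
After op 1 (move_left): buffer="ymgnbgvvdt" (len 10), cursors c1@0 c2@2 c3@8, authorship ..........
After op 2 (add_cursor(0)): buffer="ymgnbgvvdt" (len 10), cursors c1@0 c4@0 c2@2 c3@8, authorship ..........
After op 3 (move_left): buffer="ymgnbgvvdt" (len 10), cursors c1@0 c4@0 c2@1 c3@7, authorship ..........
After op 4 (move_right): buffer="ymgnbgvvdt" (len 10), cursors c1@1 c4@1 c2@2 c3@8, authorship ..........
After op 5 (move_left): buffer="ymgnbgvvdt" (len 10), cursors c1@0 c4@0 c2@1 c3@7, authorship ..........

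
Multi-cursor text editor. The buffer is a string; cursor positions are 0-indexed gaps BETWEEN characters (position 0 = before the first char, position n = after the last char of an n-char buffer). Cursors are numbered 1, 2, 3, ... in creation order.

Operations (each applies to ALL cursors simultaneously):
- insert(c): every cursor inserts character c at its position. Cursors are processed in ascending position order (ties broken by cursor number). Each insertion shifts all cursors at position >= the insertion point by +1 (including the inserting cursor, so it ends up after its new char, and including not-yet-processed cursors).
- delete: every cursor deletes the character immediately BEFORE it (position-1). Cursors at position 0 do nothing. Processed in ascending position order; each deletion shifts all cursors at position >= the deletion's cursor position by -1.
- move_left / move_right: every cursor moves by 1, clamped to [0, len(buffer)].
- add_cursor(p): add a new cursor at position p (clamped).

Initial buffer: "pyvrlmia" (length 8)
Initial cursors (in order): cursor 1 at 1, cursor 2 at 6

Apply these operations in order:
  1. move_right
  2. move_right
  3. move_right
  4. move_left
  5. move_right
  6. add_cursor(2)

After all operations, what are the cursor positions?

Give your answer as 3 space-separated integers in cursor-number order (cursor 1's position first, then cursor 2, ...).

After op 1 (move_right): buffer="pyvrlmia" (len 8), cursors c1@2 c2@7, authorship ........
After op 2 (move_right): buffer="pyvrlmia" (len 8), cursors c1@3 c2@8, authorship ........
After op 3 (move_right): buffer="pyvrlmia" (len 8), cursors c1@4 c2@8, authorship ........
After op 4 (move_left): buffer="pyvrlmia" (len 8), cursors c1@3 c2@7, authorship ........
After op 5 (move_right): buffer="pyvrlmia" (len 8), cursors c1@4 c2@8, authorship ........
After op 6 (add_cursor(2)): buffer="pyvrlmia" (len 8), cursors c3@2 c1@4 c2@8, authorship ........

Answer: 4 8 2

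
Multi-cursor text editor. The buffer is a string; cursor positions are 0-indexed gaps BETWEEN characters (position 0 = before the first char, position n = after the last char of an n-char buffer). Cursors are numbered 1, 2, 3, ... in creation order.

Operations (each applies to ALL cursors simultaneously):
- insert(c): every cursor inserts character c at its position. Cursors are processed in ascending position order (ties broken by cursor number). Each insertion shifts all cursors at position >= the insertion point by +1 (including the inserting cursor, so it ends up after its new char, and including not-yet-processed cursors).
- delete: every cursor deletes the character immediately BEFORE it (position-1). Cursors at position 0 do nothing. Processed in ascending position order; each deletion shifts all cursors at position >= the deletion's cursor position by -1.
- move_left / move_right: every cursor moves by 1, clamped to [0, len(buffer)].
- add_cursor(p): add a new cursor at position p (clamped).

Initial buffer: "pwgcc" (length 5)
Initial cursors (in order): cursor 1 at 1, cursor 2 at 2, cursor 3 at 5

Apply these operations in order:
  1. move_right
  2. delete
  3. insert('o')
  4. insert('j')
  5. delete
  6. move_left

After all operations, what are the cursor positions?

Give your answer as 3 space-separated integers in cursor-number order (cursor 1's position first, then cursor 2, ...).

After op 1 (move_right): buffer="pwgcc" (len 5), cursors c1@2 c2@3 c3@5, authorship .....
After op 2 (delete): buffer="pc" (len 2), cursors c1@1 c2@1 c3@2, authorship ..
After op 3 (insert('o')): buffer="pooco" (len 5), cursors c1@3 c2@3 c3@5, authorship .12.3
After op 4 (insert('j')): buffer="poojjcoj" (len 8), cursors c1@5 c2@5 c3@8, authorship .1212.33
After op 5 (delete): buffer="pooco" (len 5), cursors c1@3 c2@3 c3@5, authorship .12.3
After op 6 (move_left): buffer="pooco" (len 5), cursors c1@2 c2@2 c3@4, authorship .12.3

Answer: 2 2 4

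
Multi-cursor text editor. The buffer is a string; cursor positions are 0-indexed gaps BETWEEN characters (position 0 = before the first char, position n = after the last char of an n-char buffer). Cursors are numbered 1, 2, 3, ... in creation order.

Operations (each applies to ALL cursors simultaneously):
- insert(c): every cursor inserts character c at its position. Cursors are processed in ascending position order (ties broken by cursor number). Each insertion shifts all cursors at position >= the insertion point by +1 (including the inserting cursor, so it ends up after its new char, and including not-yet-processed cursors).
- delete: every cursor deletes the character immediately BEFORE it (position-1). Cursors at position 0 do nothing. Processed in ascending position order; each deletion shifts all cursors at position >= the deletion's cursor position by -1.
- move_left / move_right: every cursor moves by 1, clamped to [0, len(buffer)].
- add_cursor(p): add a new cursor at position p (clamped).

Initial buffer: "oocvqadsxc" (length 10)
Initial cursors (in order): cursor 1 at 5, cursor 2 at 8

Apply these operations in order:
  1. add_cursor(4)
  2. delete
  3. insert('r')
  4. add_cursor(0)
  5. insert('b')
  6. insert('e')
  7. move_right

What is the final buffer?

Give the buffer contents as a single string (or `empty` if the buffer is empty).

Answer: beoocrrbbeeadrbexc

Derivation:
After op 1 (add_cursor(4)): buffer="oocvqadsxc" (len 10), cursors c3@4 c1@5 c2@8, authorship ..........
After op 2 (delete): buffer="oocadxc" (len 7), cursors c1@3 c3@3 c2@5, authorship .......
After op 3 (insert('r')): buffer="oocrradrxc" (len 10), cursors c1@5 c3@5 c2@8, authorship ...13..2..
After op 4 (add_cursor(0)): buffer="oocrradrxc" (len 10), cursors c4@0 c1@5 c3@5 c2@8, authorship ...13..2..
After op 5 (insert('b')): buffer="boocrrbbadrbxc" (len 14), cursors c4@1 c1@8 c3@8 c2@12, authorship 4...1313..22..
After op 6 (insert('e')): buffer="beoocrrbbeeadrbexc" (len 18), cursors c4@2 c1@11 c3@11 c2@16, authorship 44...131313..222..
After op 7 (move_right): buffer="beoocrrbbeeadrbexc" (len 18), cursors c4@3 c1@12 c3@12 c2@17, authorship 44...131313..222..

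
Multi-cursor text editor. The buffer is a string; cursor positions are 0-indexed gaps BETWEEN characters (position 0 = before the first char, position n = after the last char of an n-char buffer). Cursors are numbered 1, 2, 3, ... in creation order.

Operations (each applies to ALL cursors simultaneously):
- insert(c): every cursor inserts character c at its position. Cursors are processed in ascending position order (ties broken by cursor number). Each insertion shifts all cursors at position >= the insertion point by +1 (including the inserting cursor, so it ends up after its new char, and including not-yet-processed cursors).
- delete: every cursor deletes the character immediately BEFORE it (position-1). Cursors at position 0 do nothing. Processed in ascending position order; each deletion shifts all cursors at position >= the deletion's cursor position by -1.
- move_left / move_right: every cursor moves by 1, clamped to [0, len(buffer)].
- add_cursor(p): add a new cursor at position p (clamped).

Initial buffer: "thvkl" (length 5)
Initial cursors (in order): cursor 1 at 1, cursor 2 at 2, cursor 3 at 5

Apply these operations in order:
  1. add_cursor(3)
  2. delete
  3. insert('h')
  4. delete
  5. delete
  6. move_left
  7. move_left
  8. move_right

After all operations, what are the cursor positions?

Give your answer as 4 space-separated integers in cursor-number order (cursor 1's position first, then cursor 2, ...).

After op 1 (add_cursor(3)): buffer="thvkl" (len 5), cursors c1@1 c2@2 c4@3 c3@5, authorship .....
After op 2 (delete): buffer="k" (len 1), cursors c1@0 c2@0 c4@0 c3@1, authorship .
After op 3 (insert('h')): buffer="hhhkh" (len 5), cursors c1@3 c2@3 c4@3 c3@5, authorship 124.3
After op 4 (delete): buffer="k" (len 1), cursors c1@0 c2@0 c4@0 c3@1, authorship .
After op 5 (delete): buffer="" (len 0), cursors c1@0 c2@0 c3@0 c4@0, authorship 
After op 6 (move_left): buffer="" (len 0), cursors c1@0 c2@0 c3@0 c4@0, authorship 
After op 7 (move_left): buffer="" (len 0), cursors c1@0 c2@0 c3@0 c4@0, authorship 
After op 8 (move_right): buffer="" (len 0), cursors c1@0 c2@0 c3@0 c4@0, authorship 

Answer: 0 0 0 0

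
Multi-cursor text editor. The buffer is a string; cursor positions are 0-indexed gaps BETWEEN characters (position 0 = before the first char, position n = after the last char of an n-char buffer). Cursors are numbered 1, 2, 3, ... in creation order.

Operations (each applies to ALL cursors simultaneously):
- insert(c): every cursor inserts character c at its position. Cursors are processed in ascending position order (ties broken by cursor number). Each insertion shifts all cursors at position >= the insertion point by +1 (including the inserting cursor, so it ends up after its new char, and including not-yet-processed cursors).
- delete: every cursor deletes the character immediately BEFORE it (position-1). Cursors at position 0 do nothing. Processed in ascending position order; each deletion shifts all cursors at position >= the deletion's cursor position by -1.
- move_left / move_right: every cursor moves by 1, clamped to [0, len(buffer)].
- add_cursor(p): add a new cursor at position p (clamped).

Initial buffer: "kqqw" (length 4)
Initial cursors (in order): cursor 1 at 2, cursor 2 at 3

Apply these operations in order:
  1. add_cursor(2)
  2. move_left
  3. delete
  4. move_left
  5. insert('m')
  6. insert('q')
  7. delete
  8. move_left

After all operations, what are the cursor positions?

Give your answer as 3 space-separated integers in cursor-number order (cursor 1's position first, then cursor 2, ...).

After op 1 (add_cursor(2)): buffer="kqqw" (len 4), cursors c1@2 c3@2 c2@3, authorship ....
After op 2 (move_left): buffer="kqqw" (len 4), cursors c1@1 c3@1 c2@2, authorship ....
After op 3 (delete): buffer="qw" (len 2), cursors c1@0 c2@0 c3@0, authorship ..
After op 4 (move_left): buffer="qw" (len 2), cursors c1@0 c2@0 c3@0, authorship ..
After op 5 (insert('m')): buffer="mmmqw" (len 5), cursors c1@3 c2@3 c3@3, authorship 123..
After op 6 (insert('q')): buffer="mmmqqqqw" (len 8), cursors c1@6 c2@6 c3@6, authorship 123123..
After op 7 (delete): buffer="mmmqw" (len 5), cursors c1@3 c2@3 c3@3, authorship 123..
After op 8 (move_left): buffer="mmmqw" (len 5), cursors c1@2 c2@2 c3@2, authorship 123..

Answer: 2 2 2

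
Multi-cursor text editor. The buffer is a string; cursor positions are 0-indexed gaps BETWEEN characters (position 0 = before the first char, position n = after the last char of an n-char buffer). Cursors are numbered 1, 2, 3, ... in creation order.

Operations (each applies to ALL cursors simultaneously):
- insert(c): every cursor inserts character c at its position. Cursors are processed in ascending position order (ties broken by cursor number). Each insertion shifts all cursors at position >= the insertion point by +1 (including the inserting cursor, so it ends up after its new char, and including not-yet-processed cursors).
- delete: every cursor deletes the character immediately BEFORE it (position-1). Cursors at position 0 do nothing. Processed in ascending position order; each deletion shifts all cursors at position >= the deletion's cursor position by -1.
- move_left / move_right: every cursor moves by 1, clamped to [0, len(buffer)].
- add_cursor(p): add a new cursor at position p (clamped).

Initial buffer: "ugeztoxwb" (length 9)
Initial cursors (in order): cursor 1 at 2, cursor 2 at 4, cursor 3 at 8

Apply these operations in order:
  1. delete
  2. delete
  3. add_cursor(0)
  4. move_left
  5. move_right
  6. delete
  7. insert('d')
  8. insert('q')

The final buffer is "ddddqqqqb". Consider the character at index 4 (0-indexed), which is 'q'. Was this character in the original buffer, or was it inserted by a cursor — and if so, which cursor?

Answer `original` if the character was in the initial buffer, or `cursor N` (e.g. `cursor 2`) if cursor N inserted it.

Answer: cursor 1

Derivation:
After op 1 (delete): buffer="uetoxb" (len 6), cursors c1@1 c2@2 c3@5, authorship ......
After op 2 (delete): buffer="tob" (len 3), cursors c1@0 c2@0 c3@2, authorship ...
After op 3 (add_cursor(0)): buffer="tob" (len 3), cursors c1@0 c2@0 c4@0 c3@2, authorship ...
After op 4 (move_left): buffer="tob" (len 3), cursors c1@0 c2@0 c4@0 c3@1, authorship ...
After op 5 (move_right): buffer="tob" (len 3), cursors c1@1 c2@1 c4@1 c3@2, authorship ...
After op 6 (delete): buffer="b" (len 1), cursors c1@0 c2@0 c3@0 c4@0, authorship .
After op 7 (insert('d')): buffer="ddddb" (len 5), cursors c1@4 c2@4 c3@4 c4@4, authorship 1234.
After op 8 (insert('q')): buffer="ddddqqqqb" (len 9), cursors c1@8 c2@8 c3@8 c4@8, authorship 12341234.
Authorship (.=original, N=cursor N): 1 2 3 4 1 2 3 4 .
Index 4: author = 1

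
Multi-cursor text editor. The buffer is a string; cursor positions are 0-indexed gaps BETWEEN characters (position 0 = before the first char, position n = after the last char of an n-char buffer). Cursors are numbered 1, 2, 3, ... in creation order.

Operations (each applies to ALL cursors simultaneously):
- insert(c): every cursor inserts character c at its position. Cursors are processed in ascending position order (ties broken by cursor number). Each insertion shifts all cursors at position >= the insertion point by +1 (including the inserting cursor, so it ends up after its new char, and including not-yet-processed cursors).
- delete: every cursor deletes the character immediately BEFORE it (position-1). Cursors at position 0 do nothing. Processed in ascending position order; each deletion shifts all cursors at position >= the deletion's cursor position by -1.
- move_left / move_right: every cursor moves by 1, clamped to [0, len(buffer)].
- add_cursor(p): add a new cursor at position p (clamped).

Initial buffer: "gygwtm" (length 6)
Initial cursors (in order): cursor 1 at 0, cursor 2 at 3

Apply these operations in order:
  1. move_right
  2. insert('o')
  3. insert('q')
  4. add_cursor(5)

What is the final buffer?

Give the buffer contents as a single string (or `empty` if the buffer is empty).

Answer: goqygwoqtm

Derivation:
After op 1 (move_right): buffer="gygwtm" (len 6), cursors c1@1 c2@4, authorship ......
After op 2 (insert('o')): buffer="goygwotm" (len 8), cursors c1@2 c2@6, authorship .1...2..
After op 3 (insert('q')): buffer="goqygwoqtm" (len 10), cursors c1@3 c2@8, authorship .11...22..
After op 4 (add_cursor(5)): buffer="goqygwoqtm" (len 10), cursors c1@3 c3@5 c2@8, authorship .11...22..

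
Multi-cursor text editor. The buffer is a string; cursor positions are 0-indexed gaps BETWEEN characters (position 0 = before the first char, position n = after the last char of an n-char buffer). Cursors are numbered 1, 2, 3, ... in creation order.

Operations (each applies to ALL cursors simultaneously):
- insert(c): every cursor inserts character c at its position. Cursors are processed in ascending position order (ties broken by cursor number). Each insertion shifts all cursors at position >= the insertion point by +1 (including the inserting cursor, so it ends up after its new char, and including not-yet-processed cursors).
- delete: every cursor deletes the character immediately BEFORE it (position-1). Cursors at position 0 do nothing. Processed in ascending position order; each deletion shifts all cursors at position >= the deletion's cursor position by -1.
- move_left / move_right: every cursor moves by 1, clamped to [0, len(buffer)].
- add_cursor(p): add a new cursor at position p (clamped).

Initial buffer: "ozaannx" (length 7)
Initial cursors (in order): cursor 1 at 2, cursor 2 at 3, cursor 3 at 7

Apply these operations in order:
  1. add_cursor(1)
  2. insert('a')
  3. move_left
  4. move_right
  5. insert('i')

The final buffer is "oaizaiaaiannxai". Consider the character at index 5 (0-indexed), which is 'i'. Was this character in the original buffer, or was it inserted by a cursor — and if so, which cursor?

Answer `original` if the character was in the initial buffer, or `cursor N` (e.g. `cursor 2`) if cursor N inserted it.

After op 1 (add_cursor(1)): buffer="ozaannx" (len 7), cursors c4@1 c1@2 c2@3 c3@7, authorship .......
After op 2 (insert('a')): buffer="oazaaaannxa" (len 11), cursors c4@2 c1@4 c2@6 c3@11, authorship .4.1.2....3
After op 3 (move_left): buffer="oazaaaannxa" (len 11), cursors c4@1 c1@3 c2@5 c3@10, authorship .4.1.2....3
After op 4 (move_right): buffer="oazaaaannxa" (len 11), cursors c4@2 c1@4 c2@6 c3@11, authorship .4.1.2....3
After op 5 (insert('i')): buffer="oaizaiaaiannxai" (len 15), cursors c4@3 c1@6 c2@9 c3@15, authorship .44.11.22....33
Authorship (.=original, N=cursor N): . 4 4 . 1 1 . 2 2 . . . . 3 3
Index 5: author = 1

Answer: cursor 1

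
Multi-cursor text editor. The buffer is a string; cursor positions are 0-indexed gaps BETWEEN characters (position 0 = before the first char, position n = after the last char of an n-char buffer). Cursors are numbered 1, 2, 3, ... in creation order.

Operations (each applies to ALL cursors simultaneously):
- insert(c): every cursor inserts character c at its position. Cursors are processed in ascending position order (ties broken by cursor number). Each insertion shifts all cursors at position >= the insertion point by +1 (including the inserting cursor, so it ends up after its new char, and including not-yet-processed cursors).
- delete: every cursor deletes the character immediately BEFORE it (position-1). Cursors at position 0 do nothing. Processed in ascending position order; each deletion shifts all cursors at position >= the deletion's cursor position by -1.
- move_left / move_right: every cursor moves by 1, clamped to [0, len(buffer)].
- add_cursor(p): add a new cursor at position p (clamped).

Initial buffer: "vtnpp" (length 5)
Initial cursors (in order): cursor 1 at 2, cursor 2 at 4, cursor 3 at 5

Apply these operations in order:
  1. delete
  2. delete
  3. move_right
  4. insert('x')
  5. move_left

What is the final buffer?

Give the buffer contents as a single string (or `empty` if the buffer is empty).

After op 1 (delete): buffer="vn" (len 2), cursors c1@1 c2@2 c3@2, authorship ..
After op 2 (delete): buffer="" (len 0), cursors c1@0 c2@0 c3@0, authorship 
After op 3 (move_right): buffer="" (len 0), cursors c1@0 c2@0 c3@0, authorship 
After op 4 (insert('x')): buffer="xxx" (len 3), cursors c1@3 c2@3 c3@3, authorship 123
After op 5 (move_left): buffer="xxx" (len 3), cursors c1@2 c2@2 c3@2, authorship 123

Answer: xxx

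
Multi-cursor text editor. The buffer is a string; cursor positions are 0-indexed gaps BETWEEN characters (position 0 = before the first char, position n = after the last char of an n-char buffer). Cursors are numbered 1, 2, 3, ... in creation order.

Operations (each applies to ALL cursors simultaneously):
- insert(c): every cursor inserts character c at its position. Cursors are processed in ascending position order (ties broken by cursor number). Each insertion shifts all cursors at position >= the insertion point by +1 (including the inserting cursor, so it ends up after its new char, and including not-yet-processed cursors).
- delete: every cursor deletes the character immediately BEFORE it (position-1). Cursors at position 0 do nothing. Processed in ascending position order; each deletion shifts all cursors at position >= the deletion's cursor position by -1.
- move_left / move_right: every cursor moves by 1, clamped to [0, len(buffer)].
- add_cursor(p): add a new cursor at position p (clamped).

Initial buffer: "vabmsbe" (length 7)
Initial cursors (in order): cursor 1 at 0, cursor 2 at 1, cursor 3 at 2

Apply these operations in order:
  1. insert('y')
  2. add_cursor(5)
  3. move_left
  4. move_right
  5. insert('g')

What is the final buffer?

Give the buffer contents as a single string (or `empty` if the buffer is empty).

After op 1 (insert('y')): buffer="yvyaybmsbe" (len 10), cursors c1@1 c2@3 c3@5, authorship 1.2.3.....
After op 2 (add_cursor(5)): buffer="yvyaybmsbe" (len 10), cursors c1@1 c2@3 c3@5 c4@5, authorship 1.2.3.....
After op 3 (move_left): buffer="yvyaybmsbe" (len 10), cursors c1@0 c2@2 c3@4 c4@4, authorship 1.2.3.....
After op 4 (move_right): buffer="yvyaybmsbe" (len 10), cursors c1@1 c2@3 c3@5 c4@5, authorship 1.2.3.....
After op 5 (insert('g')): buffer="ygvygayggbmsbe" (len 14), cursors c1@2 c2@5 c3@9 c4@9, authorship 11.22.334.....

Answer: ygvygayggbmsbe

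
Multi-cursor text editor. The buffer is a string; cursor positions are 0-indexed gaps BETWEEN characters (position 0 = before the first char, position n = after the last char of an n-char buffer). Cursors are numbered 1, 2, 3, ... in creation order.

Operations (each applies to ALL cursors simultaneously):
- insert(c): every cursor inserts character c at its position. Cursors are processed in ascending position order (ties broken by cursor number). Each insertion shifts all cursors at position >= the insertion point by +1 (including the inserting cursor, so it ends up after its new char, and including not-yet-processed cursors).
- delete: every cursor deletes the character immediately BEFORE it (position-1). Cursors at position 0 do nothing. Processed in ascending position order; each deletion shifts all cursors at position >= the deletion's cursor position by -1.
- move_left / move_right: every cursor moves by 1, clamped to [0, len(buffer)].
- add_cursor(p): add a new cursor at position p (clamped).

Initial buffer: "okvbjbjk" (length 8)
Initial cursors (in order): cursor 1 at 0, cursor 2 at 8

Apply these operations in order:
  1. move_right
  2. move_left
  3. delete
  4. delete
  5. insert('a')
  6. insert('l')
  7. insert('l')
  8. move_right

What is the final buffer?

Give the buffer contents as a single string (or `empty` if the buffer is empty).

After op 1 (move_right): buffer="okvbjbjk" (len 8), cursors c1@1 c2@8, authorship ........
After op 2 (move_left): buffer="okvbjbjk" (len 8), cursors c1@0 c2@7, authorship ........
After op 3 (delete): buffer="okvbjbk" (len 7), cursors c1@0 c2@6, authorship .......
After op 4 (delete): buffer="okvbjk" (len 6), cursors c1@0 c2@5, authorship ......
After op 5 (insert('a')): buffer="aokvbjak" (len 8), cursors c1@1 c2@7, authorship 1.....2.
After op 6 (insert('l')): buffer="alokvbjalk" (len 10), cursors c1@2 c2@9, authorship 11.....22.
After op 7 (insert('l')): buffer="allokvbjallk" (len 12), cursors c1@3 c2@11, authorship 111.....222.
After op 8 (move_right): buffer="allokvbjallk" (len 12), cursors c1@4 c2@12, authorship 111.....222.

Answer: allokvbjallk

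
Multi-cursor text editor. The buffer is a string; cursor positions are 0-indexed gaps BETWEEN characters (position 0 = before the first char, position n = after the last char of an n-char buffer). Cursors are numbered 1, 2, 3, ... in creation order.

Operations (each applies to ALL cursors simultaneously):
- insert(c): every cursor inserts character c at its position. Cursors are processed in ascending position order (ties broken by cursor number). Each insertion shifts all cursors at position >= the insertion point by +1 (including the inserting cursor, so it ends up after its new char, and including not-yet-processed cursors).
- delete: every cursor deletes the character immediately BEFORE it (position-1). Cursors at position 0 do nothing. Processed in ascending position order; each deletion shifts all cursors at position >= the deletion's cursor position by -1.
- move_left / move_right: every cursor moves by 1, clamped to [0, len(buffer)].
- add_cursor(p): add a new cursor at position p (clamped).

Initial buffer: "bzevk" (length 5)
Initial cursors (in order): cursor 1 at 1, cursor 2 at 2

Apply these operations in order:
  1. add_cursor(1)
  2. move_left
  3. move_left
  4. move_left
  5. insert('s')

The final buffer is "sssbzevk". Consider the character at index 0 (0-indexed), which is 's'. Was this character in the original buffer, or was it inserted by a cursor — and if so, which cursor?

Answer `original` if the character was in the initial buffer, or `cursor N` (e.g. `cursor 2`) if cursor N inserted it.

Answer: cursor 1

Derivation:
After op 1 (add_cursor(1)): buffer="bzevk" (len 5), cursors c1@1 c3@1 c2@2, authorship .....
After op 2 (move_left): buffer="bzevk" (len 5), cursors c1@0 c3@0 c2@1, authorship .....
After op 3 (move_left): buffer="bzevk" (len 5), cursors c1@0 c2@0 c3@0, authorship .....
After op 4 (move_left): buffer="bzevk" (len 5), cursors c1@0 c2@0 c3@0, authorship .....
After op 5 (insert('s')): buffer="sssbzevk" (len 8), cursors c1@3 c2@3 c3@3, authorship 123.....
Authorship (.=original, N=cursor N): 1 2 3 . . . . .
Index 0: author = 1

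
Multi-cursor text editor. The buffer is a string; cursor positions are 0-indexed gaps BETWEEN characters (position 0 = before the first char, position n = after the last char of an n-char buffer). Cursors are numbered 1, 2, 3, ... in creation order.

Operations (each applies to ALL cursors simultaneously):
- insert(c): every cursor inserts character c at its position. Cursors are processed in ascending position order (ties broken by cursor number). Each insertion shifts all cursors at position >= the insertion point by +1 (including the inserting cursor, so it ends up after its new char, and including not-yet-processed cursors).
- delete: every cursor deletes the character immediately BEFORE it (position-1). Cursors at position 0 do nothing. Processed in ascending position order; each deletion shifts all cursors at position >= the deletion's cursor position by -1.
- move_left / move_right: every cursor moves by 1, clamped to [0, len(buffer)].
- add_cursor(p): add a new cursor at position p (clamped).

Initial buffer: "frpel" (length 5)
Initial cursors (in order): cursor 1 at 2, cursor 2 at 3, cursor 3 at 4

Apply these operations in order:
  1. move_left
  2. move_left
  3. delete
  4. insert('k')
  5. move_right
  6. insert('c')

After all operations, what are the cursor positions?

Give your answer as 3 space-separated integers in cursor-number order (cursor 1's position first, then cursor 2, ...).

Answer: 7 7 7

Derivation:
After op 1 (move_left): buffer="frpel" (len 5), cursors c1@1 c2@2 c3@3, authorship .....
After op 2 (move_left): buffer="frpel" (len 5), cursors c1@0 c2@1 c3@2, authorship .....
After op 3 (delete): buffer="pel" (len 3), cursors c1@0 c2@0 c3@0, authorship ...
After op 4 (insert('k')): buffer="kkkpel" (len 6), cursors c1@3 c2@3 c3@3, authorship 123...
After op 5 (move_right): buffer="kkkpel" (len 6), cursors c1@4 c2@4 c3@4, authorship 123...
After op 6 (insert('c')): buffer="kkkpcccel" (len 9), cursors c1@7 c2@7 c3@7, authorship 123.123..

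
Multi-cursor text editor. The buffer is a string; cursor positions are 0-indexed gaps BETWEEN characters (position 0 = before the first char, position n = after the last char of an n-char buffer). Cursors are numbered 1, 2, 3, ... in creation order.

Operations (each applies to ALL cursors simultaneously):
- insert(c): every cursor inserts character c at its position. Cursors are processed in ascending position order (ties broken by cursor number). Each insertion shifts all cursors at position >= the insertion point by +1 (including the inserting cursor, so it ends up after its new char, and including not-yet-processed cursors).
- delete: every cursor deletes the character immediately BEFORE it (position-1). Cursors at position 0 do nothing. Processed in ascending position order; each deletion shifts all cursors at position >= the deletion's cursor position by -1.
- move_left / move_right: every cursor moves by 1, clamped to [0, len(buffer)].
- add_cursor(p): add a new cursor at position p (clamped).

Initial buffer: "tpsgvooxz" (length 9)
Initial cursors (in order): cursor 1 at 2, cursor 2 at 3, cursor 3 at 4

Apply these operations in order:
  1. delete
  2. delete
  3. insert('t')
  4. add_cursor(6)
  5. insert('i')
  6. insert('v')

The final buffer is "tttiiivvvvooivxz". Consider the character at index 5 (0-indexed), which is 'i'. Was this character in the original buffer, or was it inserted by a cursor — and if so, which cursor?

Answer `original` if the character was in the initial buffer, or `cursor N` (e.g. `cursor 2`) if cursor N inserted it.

Answer: cursor 3

Derivation:
After op 1 (delete): buffer="tvooxz" (len 6), cursors c1@1 c2@1 c3@1, authorship ......
After op 2 (delete): buffer="vooxz" (len 5), cursors c1@0 c2@0 c3@0, authorship .....
After op 3 (insert('t')): buffer="tttvooxz" (len 8), cursors c1@3 c2@3 c3@3, authorship 123.....
After op 4 (add_cursor(6)): buffer="tttvooxz" (len 8), cursors c1@3 c2@3 c3@3 c4@6, authorship 123.....
After op 5 (insert('i')): buffer="tttiiivooixz" (len 12), cursors c1@6 c2@6 c3@6 c4@10, authorship 123123...4..
After op 6 (insert('v')): buffer="tttiiivvvvooivxz" (len 16), cursors c1@9 c2@9 c3@9 c4@14, authorship 123123123...44..
Authorship (.=original, N=cursor N): 1 2 3 1 2 3 1 2 3 . . . 4 4 . .
Index 5: author = 3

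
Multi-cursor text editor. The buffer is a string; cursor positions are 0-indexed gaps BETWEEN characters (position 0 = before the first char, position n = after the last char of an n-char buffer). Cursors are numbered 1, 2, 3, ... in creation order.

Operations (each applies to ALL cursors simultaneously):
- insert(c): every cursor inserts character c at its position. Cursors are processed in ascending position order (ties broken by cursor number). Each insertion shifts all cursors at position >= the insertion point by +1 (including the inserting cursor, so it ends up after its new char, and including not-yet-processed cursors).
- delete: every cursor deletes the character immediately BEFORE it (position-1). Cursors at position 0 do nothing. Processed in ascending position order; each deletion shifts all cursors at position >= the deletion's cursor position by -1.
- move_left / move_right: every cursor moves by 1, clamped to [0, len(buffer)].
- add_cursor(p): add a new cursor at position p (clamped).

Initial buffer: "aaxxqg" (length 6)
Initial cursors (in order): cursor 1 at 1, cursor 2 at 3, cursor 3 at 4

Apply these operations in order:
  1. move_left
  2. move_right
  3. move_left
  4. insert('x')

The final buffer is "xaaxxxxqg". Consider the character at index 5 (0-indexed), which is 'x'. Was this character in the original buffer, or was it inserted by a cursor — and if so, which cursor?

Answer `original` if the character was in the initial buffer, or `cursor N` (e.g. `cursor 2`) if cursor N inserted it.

After op 1 (move_left): buffer="aaxxqg" (len 6), cursors c1@0 c2@2 c3@3, authorship ......
After op 2 (move_right): buffer="aaxxqg" (len 6), cursors c1@1 c2@3 c3@4, authorship ......
After op 3 (move_left): buffer="aaxxqg" (len 6), cursors c1@0 c2@2 c3@3, authorship ......
After op 4 (insert('x')): buffer="xaaxxxxqg" (len 9), cursors c1@1 c2@4 c3@6, authorship 1..2.3...
Authorship (.=original, N=cursor N): 1 . . 2 . 3 . . .
Index 5: author = 3

Answer: cursor 3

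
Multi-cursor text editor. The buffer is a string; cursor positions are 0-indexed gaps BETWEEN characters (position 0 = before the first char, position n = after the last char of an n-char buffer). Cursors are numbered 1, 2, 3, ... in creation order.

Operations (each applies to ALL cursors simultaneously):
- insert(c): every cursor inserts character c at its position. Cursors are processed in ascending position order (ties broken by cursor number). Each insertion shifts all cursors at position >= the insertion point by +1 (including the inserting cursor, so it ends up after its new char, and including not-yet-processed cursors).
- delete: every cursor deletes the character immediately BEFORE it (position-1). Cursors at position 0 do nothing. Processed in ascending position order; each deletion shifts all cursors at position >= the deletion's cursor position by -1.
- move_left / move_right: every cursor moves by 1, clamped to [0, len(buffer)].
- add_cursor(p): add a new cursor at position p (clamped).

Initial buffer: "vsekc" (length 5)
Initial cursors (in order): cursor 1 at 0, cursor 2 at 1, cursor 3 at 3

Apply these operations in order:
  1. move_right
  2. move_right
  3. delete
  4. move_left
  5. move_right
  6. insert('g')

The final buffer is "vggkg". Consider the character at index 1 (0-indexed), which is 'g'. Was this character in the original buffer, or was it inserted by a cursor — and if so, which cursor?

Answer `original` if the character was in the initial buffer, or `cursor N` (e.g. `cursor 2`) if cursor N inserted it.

Answer: cursor 1

Derivation:
After op 1 (move_right): buffer="vsekc" (len 5), cursors c1@1 c2@2 c3@4, authorship .....
After op 2 (move_right): buffer="vsekc" (len 5), cursors c1@2 c2@3 c3@5, authorship .....
After op 3 (delete): buffer="vk" (len 2), cursors c1@1 c2@1 c3@2, authorship ..
After op 4 (move_left): buffer="vk" (len 2), cursors c1@0 c2@0 c3@1, authorship ..
After op 5 (move_right): buffer="vk" (len 2), cursors c1@1 c2@1 c3@2, authorship ..
After op 6 (insert('g')): buffer="vggkg" (len 5), cursors c1@3 c2@3 c3@5, authorship .12.3
Authorship (.=original, N=cursor N): . 1 2 . 3
Index 1: author = 1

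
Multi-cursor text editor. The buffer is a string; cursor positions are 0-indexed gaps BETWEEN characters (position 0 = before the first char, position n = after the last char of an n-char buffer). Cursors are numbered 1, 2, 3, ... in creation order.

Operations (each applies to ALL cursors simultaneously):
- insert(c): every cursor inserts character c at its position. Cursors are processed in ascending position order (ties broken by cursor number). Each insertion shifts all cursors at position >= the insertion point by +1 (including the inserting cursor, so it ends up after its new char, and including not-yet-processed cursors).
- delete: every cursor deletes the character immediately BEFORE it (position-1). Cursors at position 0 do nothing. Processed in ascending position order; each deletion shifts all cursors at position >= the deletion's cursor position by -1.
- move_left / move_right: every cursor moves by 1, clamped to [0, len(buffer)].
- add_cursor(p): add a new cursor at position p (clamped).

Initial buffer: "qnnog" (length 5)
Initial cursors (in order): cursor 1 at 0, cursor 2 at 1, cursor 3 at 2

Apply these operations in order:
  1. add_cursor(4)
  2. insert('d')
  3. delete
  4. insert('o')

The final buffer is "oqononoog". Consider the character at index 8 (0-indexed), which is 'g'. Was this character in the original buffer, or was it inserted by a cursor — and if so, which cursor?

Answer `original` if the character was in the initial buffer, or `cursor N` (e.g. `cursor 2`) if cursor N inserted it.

After op 1 (add_cursor(4)): buffer="qnnog" (len 5), cursors c1@0 c2@1 c3@2 c4@4, authorship .....
After op 2 (insert('d')): buffer="dqdndnodg" (len 9), cursors c1@1 c2@3 c3@5 c4@8, authorship 1.2.3..4.
After op 3 (delete): buffer="qnnog" (len 5), cursors c1@0 c2@1 c3@2 c4@4, authorship .....
After op 4 (insert('o')): buffer="oqononoog" (len 9), cursors c1@1 c2@3 c3@5 c4@8, authorship 1.2.3..4.
Authorship (.=original, N=cursor N): 1 . 2 . 3 . . 4 .
Index 8: author = original

Answer: original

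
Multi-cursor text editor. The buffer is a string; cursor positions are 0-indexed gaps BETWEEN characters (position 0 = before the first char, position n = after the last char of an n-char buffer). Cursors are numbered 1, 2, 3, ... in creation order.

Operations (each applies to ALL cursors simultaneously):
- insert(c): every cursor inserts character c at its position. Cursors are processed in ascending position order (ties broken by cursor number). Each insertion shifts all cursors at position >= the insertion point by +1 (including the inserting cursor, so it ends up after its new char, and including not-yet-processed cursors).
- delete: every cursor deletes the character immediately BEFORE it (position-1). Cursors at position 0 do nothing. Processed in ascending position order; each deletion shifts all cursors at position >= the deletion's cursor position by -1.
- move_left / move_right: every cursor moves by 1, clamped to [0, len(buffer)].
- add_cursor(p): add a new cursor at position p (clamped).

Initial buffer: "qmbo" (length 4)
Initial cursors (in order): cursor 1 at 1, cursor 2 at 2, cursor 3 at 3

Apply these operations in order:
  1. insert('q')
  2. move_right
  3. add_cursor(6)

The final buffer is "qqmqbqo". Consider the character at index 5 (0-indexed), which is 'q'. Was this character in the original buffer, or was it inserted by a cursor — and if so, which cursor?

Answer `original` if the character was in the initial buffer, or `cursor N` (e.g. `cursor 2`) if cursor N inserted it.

Answer: cursor 3

Derivation:
After op 1 (insert('q')): buffer="qqmqbqo" (len 7), cursors c1@2 c2@4 c3@6, authorship .1.2.3.
After op 2 (move_right): buffer="qqmqbqo" (len 7), cursors c1@3 c2@5 c3@7, authorship .1.2.3.
After op 3 (add_cursor(6)): buffer="qqmqbqo" (len 7), cursors c1@3 c2@5 c4@6 c3@7, authorship .1.2.3.
Authorship (.=original, N=cursor N): . 1 . 2 . 3 .
Index 5: author = 3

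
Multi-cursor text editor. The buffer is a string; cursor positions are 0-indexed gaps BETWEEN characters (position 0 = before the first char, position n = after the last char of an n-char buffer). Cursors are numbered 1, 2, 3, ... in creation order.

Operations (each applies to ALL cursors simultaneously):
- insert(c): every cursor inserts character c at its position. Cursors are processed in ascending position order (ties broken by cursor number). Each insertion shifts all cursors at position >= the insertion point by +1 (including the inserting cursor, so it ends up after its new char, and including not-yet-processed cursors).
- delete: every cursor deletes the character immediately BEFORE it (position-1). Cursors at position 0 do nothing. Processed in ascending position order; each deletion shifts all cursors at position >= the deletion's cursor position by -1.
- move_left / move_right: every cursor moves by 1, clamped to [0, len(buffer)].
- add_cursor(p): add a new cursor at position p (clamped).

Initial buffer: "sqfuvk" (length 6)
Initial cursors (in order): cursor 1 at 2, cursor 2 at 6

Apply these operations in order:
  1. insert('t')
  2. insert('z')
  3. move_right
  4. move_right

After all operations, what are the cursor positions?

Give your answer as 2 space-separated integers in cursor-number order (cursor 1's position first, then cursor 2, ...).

Answer: 6 10

Derivation:
After op 1 (insert('t')): buffer="sqtfuvkt" (len 8), cursors c1@3 c2@8, authorship ..1....2
After op 2 (insert('z')): buffer="sqtzfuvktz" (len 10), cursors c1@4 c2@10, authorship ..11....22
After op 3 (move_right): buffer="sqtzfuvktz" (len 10), cursors c1@5 c2@10, authorship ..11....22
After op 4 (move_right): buffer="sqtzfuvktz" (len 10), cursors c1@6 c2@10, authorship ..11....22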